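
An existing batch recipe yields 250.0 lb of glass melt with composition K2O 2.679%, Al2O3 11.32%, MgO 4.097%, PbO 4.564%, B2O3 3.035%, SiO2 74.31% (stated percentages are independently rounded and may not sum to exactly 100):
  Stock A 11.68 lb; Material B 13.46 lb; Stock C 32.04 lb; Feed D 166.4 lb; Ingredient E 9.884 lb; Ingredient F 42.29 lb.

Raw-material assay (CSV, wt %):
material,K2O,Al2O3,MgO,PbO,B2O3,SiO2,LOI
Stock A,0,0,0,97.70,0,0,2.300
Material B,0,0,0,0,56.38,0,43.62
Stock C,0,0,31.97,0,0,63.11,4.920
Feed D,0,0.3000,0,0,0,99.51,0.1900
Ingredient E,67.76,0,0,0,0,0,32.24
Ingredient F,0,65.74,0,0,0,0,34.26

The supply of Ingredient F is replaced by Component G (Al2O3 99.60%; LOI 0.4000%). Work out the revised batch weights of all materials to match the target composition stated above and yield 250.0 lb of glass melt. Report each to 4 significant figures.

Mid-chain values are rounded off to 4 significant digits as shown — every computation runs at full float precision in all steps. A single rounding yields every reported value. The derived quantities are computed using the weight values per 250.0 lb of glass at full precision (six oxide percentages, yield, the totals, LOI, glass mass), precisely as stated by the problem or answer text.
The oxide mass targets at 250.0 lb glass melt:
  K2O: 2.679% × 250.0 = 6.698 lb
  Al2O3: 11.32% × 250.0 = 28.30 lb
  MgO: 4.097% × 250.0 = 10.24 lb
  PbO: 4.564% × 250.0 = 11.41 lb
  B2O3: 3.035% × 250.0 = 7.588 lb
  SiO2: 74.31% × 250.0 = 185.8 lb
Verifying the oxide balance per the reported batch figures, against the basis in use (each sum matches its target mass exact up to rounding of places):
  K2O: 9.884·0.6776 = 6.697 lb (target 6.698 lb)
  Al2O3: 166.4·0.003000 + 27.91·0.9960 = 28.30 lb (target 28.30 lb)
  MgO: 32.04·0.3197 = 10.24 lb (target 10.24 lb)
  PbO: 11.68·0.9770 = 11.41 lb (target 11.41 lb)
  B2O3: 13.46·0.5638 = 7.589 lb (target 7.588 lb)
  SiO2: 32.04·0.6311 + 166.4·0.9951 = 185.8 lb (target 185.8 lb)
Glass-mass sanity pass: total charge less LOI = 250.0 lb (the Σ of target masses is 250.0 lb; with the basis standing at 250.0 lb — rounding explains the deltas).
Batch total: Σ batch = 261.4 lb; Σ batch·LOI gives LOI loss = 11.33 lb; the yield ratio, glass ÷ batch: 95.66%.

Revised batch per 250.0 lb glass melt:
  Stock A: 11.68 lb
  Material B: 13.46 lb
  Stock C: 32.04 lb
  Feed D: 166.4 lb
  Ingredient E: 9.884 lb
  Component G: 27.91 lb
Total batch = 261.4 lb; LOI loss = 11.33 lb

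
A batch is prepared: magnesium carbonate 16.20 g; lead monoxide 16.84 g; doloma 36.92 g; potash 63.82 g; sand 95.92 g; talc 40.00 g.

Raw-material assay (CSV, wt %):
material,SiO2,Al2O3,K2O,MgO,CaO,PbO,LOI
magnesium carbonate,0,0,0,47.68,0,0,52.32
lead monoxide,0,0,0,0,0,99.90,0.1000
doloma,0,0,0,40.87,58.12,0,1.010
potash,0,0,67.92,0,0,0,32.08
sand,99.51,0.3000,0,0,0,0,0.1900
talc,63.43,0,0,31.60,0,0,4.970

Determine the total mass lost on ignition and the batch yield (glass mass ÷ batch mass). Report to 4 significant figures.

LOI loss = 31.51 g; glass = 238.2 g; yield = 88.32%

Each numeric step maintains exact precision at each step — the intermediate values are printed rounded to 4 significant digits within the worked lines. Every reported value receives exactly one rounding. All derived quantities, which include the totals, glass mass, six oxide percentages, yield, ignition loss, are re-derived at full precision, as quoted within the question or the answer, from the weighed amounts on 238.2 g of glass.
Material-by-material LOI:
  magnesium carbonate: 16.20 × 0.5232 = 8.476 g
  lead monoxide: 16.84 × 0.001000 = 0.01684 g
  doloma: 36.92 × 0.01010 = 0.3729 g
  potash: 63.82 × 0.3208 = 20.47 g
  sand: 95.92 × 0.001900 = 0.1822 g
  talc: 40.00 × 0.04970 = 1.988 g
Total LOI = 31.51 g
Glass = batch − LOI = 269.7 − 31.51 = 238.2 g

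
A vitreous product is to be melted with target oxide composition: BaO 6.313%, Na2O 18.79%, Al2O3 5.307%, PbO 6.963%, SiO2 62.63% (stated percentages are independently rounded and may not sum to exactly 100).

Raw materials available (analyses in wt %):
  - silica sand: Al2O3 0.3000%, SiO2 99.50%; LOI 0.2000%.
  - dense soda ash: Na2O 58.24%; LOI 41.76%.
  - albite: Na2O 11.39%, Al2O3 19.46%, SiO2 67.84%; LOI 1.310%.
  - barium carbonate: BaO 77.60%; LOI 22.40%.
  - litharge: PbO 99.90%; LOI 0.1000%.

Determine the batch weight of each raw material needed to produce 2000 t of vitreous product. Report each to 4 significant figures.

Full float precision is kept through every step. Intermediates are shown rounded off to 4 significant figures when written out. Every reported figure takes just one rounding. The derived quantities are computed using the weight values for 2000 t of glass at full float precision (the yield, LOI, net glass mass, five oxide percentages, totals) as given in the problem or answer text.
Per-oxide target masses for 2000 t vitreous product:
  BaO: 6.313% × 2000 = 126.3 t
  Na2O: 18.79% × 2000 = 375.8 t
  Al2O3: 5.307% × 2000 = 106.1 t
  PbO: 6.963% × 2000 = 139.3 t
  SiO2: 62.63% × 2000 = 1253 t
Oxide-by-oxide audit from the weights as reported, versus the basis set out (summed amounts equal target values modulo rounding of the values):
  BaO: 162.7·0.7760 = 126.3 t (target 126.3 t)
  Na2O: 541.3·0.5824 + 531.6·0.1139 = 375.8 t (target 375.8 t)
  Al2O3: 896.4·0.003000 + 531.6·0.1946 = 106.1 t (target 106.1 t)
  PbO: 139.4·0.9990 = 139.3 t (target 139.3 t)
  SiO2: 896.4·0.9950 + 531.6·0.6784 = 1253 t (target 1253 t)
Glass-mass sanity pass: total charge less LOI = 2000 t (targets for the oxides total 2000 t; against the stated basis, 2000 t — deltas are rounding alone).
Batch total: Σ batch = 2271 t; LOI loss = Σ batch·LOI = 271.4 t; yield, glass over the total, = 88.05%.

Batch per 2000 t vitreous product:
  silica sand: 896.4 t
  dense soda ash: 541.3 t
  albite: 531.6 t
  barium carbonate: 162.7 t
  litharge: 139.4 t
Total batch = 2271 t; LOI loss = 271.4 t; yield = 88.05%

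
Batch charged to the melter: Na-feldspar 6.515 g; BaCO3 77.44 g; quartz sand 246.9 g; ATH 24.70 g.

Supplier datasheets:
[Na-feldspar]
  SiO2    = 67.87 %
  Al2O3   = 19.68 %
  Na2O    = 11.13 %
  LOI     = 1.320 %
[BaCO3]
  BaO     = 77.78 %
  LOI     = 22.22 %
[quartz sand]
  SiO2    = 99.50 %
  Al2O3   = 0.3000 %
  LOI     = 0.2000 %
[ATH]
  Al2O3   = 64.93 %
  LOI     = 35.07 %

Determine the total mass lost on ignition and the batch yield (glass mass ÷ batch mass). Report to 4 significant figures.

LOI loss = 26.45 g; glass = 329.1 g; yield = 92.56%

Every computation carries exact precision from first step to last — in-progress results are shown (rounded to 4 significant digits) on the page; exactly one rounding is applied to every reported value. All derived quantities, including glass mass, the totals, ignition loss, four oxide percentages, yield, are rebuilt from the batch weights at 329.1 g of glass at exact precision, as quoted within the question or the answer.
Per-material ignition loss:
  Na-feldspar: 6.515 × 0.01320 = 0.08600 g
  BaCO3: 77.44 × 0.2222 = 17.21 g
  quartz sand: 246.9 × 0.002000 = 0.4938 g
  ATH: 24.70 × 0.3507 = 8.662 g
Total LOI = 26.45 g
Glass = batch − LOI = 355.6 − 26.45 = 329.1 g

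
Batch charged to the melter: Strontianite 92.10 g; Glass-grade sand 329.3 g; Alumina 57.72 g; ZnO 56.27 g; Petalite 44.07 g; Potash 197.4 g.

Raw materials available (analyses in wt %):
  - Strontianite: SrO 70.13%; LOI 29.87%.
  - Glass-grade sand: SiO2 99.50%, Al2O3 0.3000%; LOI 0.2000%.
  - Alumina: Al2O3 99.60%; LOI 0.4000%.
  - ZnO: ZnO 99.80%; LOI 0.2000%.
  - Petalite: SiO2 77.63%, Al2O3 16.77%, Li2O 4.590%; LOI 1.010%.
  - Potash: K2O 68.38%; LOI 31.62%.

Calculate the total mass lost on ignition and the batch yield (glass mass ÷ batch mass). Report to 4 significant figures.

The intermediate values appear (rounded to 4 significant digits) in the working. All arithmetic holds full float precision in every operation; each reported result is rounded once only — derived quantities (six oxide percentages, yield, net glass mass, totals, ignition loss) are carried using the weight values at 685.5 g of glass at full precision, as they appear in problem or answer.
Per-material ignition loss:
  Strontianite: 92.10 × 0.2987 = 27.51 g
  Glass-grade sand: 329.3 × 0.002000 = 0.6586 g
  Alumina: 57.72 × 0.004000 = 0.2309 g
  ZnO: 56.27 × 0.002000 = 0.1125 g
  Petalite: 44.07 × 0.01010 = 0.4451 g
  Potash: 197.4 × 0.3162 = 62.42 g
Total LOI = 91.38 g
Glass = batch − LOI = 776.9 − 91.38 = 685.5 g

LOI loss = 91.38 g; glass = 685.5 g; yield = 88.24%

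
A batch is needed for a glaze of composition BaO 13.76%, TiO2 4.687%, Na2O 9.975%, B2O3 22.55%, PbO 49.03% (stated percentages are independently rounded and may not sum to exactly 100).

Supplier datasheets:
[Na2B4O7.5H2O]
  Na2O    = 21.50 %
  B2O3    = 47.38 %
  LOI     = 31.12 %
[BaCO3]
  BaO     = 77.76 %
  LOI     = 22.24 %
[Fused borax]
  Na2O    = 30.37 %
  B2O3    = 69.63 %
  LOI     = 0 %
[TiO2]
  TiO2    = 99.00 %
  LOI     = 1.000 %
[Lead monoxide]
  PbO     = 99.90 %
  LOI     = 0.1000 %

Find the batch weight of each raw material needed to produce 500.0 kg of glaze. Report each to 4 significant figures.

Batch per 500.0 kg glaze:
  Na2B4O7.5H2O: 83.59 kg
  BaCO3: 88.48 kg
  Fused borax: 105.0 kg
  TiO2: 23.67 kg
  Lead monoxide: 245.4 kg
Total batch = 546.1 kg; LOI loss = 46.17 kg; yield = 91.55%

Each numeric step runs at full precision through every step — working values appear, with 4-significant-figure rounding, at each printed step; exactly one rounding goes into each reported number. All derived quantities are rebuilt in exact precision (net glass mass, the totals, LOI, yield, five oxide percentages) from the batch weights on 500.0 kg of glass, as written in problem or answer.
Target oxide masses per 500.0 kg glaze:
  BaO: 13.76% × 500.0 = 68.80 kg
  TiO2: 4.687% × 500.0 = 23.44 kg
  Na2O: 9.975% × 500.0 = 49.88 kg
  B2O3: 22.55% × 500.0 = 112.8 kg
  PbO: 49.03% × 500.0 = 245.2 kg
Sums-versus-targets review on the weights just shown, versus the basis set out (target by target, the sums agree modulo rounding of the values):
  BaO: 88.48·0.7776 = 68.80 kg (target 68.80 kg)
  TiO2: 23.67·0.9900 = 23.43 kg (target 23.44 kg)
  Na2O: 83.59·0.2150 + 105.0·0.3037 = 49.86 kg (target 49.88 kg)
  B2O3: 83.59·0.4738 + 105.0·0.6963 = 112.7 kg (target 112.8 kg)
  PbO: 245.4·0.9990 = 245.2 kg (target 245.2 kg)
Mass balance on the glass: Σ batch − LOI loss = 500.0 kg (oxide target masses add up to 500.0 kg; basis as stated: 500.0 kg — deltas are rounding alone).
Total batch = Σ batch = 546.1 kg; LOI removed, Σ of batch·LOI: 46.17 kg; yield = glass ÷ total batch = 91.55%.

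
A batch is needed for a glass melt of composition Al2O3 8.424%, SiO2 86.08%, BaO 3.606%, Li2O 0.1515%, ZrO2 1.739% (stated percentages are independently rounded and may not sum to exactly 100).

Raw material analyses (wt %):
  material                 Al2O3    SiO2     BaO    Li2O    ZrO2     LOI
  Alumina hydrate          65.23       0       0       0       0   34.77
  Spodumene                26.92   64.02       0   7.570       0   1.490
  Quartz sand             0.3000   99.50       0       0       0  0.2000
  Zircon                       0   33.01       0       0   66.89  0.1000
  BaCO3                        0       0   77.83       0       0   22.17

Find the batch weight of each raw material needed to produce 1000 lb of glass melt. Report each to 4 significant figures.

The intermediate values are displayed (rounded to 4 significant figures) alongside each step. Exact precision is held in every operation — a single rounding yields every reported number; all derived quantities are rebuilt in exact precision (LOI, glass mass, the yield, the five compositions, totals) using the weight values on 1000 lb of glass, precisely as stated by the problem or the answer.
Oxide mass targets, per 1000 lb glass melt:
  Al2O3: 8.424% × 1000 = 84.24 lb
  SiO2: 86.08% × 1000 = 860.8 lb
  BaO: 3.606% × 1000 = 36.06 lb
  Li2O: 0.1515% × 1000 = 1.515 lb
  ZrO2: 1.739% × 1000 = 17.39 lb
Mass-balance tally per oxide given the weights on record, on the stated basis (target by target, the sums agree modulo rounding of the values):
  Al2O3: 117.0·0.6523 + 20.01·0.2692 + 843.6·0.003000 = 84.24 lb (target 84.24 lb)
  SiO2: 20.01·0.6402 + 843.6·0.9950 + 26.00·0.3301 = 860.8 lb (target 860.8 lb)
  BaO: 46.33·0.7783 = 36.06 lb (target 36.06 lb)
  Li2O: 20.01·0.07570 = 1.515 lb (target 1.515 lb)
  ZrO2: 26.00·0.6689 = 17.39 lb (target 17.39 lb)
Auditing the glass mass value: the batch minus its LOI: 1000 lb (the Σ of target masses is 1000 lb; the stated basis being 1000 lb — rounding explains the deltas).
Whole-batch sum: Σ batch = 1053 lb; loss to ignition Σ batch·LOI = 52.96 lb; yield, glass over the total, = 94.97%.

Batch per 1000 lb glass melt:
  Alumina hydrate: 117.0 lb
  Spodumene: 20.01 lb
  Quartz sand: 843.6 lb
  Zircon: 26.00 lb
  BaCO3: 46.33 lb
Total batch = 1053 lb; LOI loss = 52.96 lb; yield = 94.97%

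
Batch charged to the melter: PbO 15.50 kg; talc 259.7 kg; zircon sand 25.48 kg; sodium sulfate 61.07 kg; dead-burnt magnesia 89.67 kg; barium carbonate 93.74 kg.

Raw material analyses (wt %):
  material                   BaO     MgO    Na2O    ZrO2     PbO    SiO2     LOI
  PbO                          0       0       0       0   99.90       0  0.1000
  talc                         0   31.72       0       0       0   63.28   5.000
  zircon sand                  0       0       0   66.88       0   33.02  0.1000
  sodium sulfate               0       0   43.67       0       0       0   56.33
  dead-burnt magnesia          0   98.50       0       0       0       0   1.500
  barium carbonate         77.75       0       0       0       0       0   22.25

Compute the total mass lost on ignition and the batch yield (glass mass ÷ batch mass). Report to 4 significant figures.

Rounding to 4 significant digits extends to each working value as printed. The whole derivation keeps full float precision end to end — each reported result is rounded once only. Derived quantities, including glass mass, the six compositions, yield, LOI, totals, are carried using the weight values for 475.5 kg of glass in full precision as given in problem or answer.
LOI of each material in turn:
  PbO: 15.50 × 0.001000 = 0.01550 kg
  talc: 259.7 × 0.05000 = 12.98 kg
  zircon sand: 25.48 × 0.001000 = 0.02548 kg
  sodium sulfate: 61.07 × 0.5633 = 34.40 kg
  dead-burnt magnesia: 89.67 × 0.01500 = 1.345 kg
  barium carbonate: 93.74 × 0.2225 = 20.86 kg
Total LOI = 69.63 kg
Glass = batch − LOI = 545.2 − 69.63 = 475.5 kg

LOI loss = 69.63 kg; glass = 475.5 kg; yield = 87.23%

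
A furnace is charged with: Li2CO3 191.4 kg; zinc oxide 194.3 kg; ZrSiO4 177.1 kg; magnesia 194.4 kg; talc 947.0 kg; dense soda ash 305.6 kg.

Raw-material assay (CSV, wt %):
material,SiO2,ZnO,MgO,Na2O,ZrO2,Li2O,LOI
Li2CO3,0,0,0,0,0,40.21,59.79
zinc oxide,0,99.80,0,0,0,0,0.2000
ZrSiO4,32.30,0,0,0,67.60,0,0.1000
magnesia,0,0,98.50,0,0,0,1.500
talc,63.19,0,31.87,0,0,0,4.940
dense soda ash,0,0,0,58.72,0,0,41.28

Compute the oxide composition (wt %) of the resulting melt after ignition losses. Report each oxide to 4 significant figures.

All internal work holds full float precision through every step — intermediates are shown rounded off to 4 significant figures in the printout — every reported value carries a single rounding — the derived quantities are computed using the weight values on 1719 kg of glass in full float precision (ignition loss, glass mass, totals, yield, the six compositions), exactly as shown in problem or answer.
Delivered oxide masses:
  SiO2: 177.1·0.3230 + 947.0·0.6319 = 655.6 kg
  ZnO: 194.3·0.9980 = 193.9 kg
  MgO: 194.4·0.9850 + 947.0·0.3187 = 493.3 kg
  Na2O: 305.6·0.5872 = 179.4 kg
  ZrO2: 177.1·0.6760 = 119.7 kg
  Li2O: 191.4·0.4021 = 76.96 kg
LOI: 191.4·0.5979 + 194.3·0.002000 + 177.1·0.001000 + 194.4·0.01500 + 947.0·0.04940 + 305.6·0.4128 = 290.9 kg
Glass = total batch minus LOI = 2010 − 290.9 = 1719 kg (equal to the oxide-mass sum)
percent by weight: oxide/glass ×100

Glass mass = 1719 kg (batch 2010 − LOI 290.9).
Composition: SiO2 38.14%, ZnO 11.28%, MgO 28.70%, Na2O 10.44%, ZrO2 6.965%, Li2O 4.477%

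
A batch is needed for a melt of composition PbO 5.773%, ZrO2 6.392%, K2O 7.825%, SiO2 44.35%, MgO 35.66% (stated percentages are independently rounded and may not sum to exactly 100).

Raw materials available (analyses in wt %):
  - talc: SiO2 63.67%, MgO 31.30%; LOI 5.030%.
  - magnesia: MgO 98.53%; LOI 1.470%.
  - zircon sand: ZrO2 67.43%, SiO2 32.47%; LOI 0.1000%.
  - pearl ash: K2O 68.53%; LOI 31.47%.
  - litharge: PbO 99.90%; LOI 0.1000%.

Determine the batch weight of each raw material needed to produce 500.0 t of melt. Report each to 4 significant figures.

Working values are displayed with 4-significant-figure rounding within the worked lines; the whole derivation carries exact precision from start to finish. Exactly one rounding lands on each reported figure — derived quantities are carried at exact precision (yield, the five compositions, the totals, net glass mass, LOI) from the batch weights on 500.0 t of glass, as they appear in problem or answer.
Oxide-by-oxide targets in 500.0 t melt:
  PbO: 5.773% × 500.0 = 28.86 t
  ZrO2: 6.392% × 500.0 = 31.96 t
  K2O: 7.825% × 500.0 = 39.12 t
  SiO2: 44.35% × 500.0 = 221.8 t
  MgO: 35.66% × 500.0 = 178.3 t
Balance tally, oxide-wise, per the reported batch figures, for the quoted basis mass (summed amounts equal target values modulo rounding of the values):
  PbO: 28.89·0.9990 = 28.86 t (target 28.86 t)
  ZrO2: 47.40·0.6743 = 31.96 t (target 31.96 t)
  K2O: 57.09·0.6853 = 39.12 t (target 39.12 t)
  SiO2: 324.1·0.6367 + 47.40·0.3247 = 221.7 t (target 221.8 t)
  MgO: 324.1·0.3130 + 78.00·0.9853 = 178.3 t (target 178.3 t)
The glass-mass cross-check: batch total minus LOI = 500.0 t (the targets, summed, come to 500.0 t; stated basis 500.0 t — differing by rounding only).
Adding the batch up: Σ batch = 535.5 t; LOI removed, Σ of batch·LOI: 35.49 t; yield, glass over the total, = 93.37%.

Batch per 500.0 t melt:
  talc: 324.1 t
  magnesia: 78.00 t
  zircon sand: 47.40 t
  pearl ash: 57.09 t
  litharge: 28.89 t
Total batch = 535.5 t; LOI loss = 35.49 t; yield = 93.37%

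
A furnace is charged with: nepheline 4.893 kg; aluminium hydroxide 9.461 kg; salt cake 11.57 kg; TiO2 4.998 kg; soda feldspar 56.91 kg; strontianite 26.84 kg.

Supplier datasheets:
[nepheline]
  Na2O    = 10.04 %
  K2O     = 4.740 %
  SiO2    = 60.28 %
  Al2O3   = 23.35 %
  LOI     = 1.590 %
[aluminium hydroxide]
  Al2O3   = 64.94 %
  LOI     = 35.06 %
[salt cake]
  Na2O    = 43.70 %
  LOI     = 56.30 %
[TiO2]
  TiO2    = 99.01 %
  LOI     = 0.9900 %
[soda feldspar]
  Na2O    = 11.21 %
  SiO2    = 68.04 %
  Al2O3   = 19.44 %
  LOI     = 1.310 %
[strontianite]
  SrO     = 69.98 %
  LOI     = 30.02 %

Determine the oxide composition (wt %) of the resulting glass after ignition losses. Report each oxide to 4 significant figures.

The working math runs at full float precision at all times; in-progress results appear, with 4-significant-digit rounding, in the working — every reported figure is rounded just once; the derived quantities, which include six oxide percentages, the yield, net glass mass, LOI, totals, are rebuilt at exact precision, as quoted within the problem or answer text, using the weight values for 95.91 kg of glass.
Delivered oxide masses:
  SrO: 26.84·0.6998 = 18.78 kg
  Na2O: 4.893·0.1004 + 11.57·0.4370 + 56.91·0.1121 = 11.93 kg
  TiO2: 4.998·0.9901 = 4.949 kg
  K2O: 4.893·0.04740 = 0.2319 kg
  SiO2: 4.893·0.6028 + 56.91·0.6804 = 41.67 kg
  Al2O3: 4.893·0.2335 + 9.461·0.6494 + 56.91·0.1944 = 18.35 kg
LOI: 4.893·0.01590 + 9.461·0.3506 + 11.57·0.5630 + 4.998·0.009900 + 56.91·0.01310 + 26.84·0.3002 = 18.76 kg
Resulting glass, batch − LOI: 114.7 − 18.76 = 95.91 kg (= the summed oxide contributions)
each wt % is 100 × oxide ÷ glass

Glass mass = 95.91 kg (batch 114.7 − LOI 18.76).
Composition: SrO 19.58%, Na2O 12.44%, TiO2 5.159%, K2O 0.2418%, SiO2 43.45%, Al2O3 19.13%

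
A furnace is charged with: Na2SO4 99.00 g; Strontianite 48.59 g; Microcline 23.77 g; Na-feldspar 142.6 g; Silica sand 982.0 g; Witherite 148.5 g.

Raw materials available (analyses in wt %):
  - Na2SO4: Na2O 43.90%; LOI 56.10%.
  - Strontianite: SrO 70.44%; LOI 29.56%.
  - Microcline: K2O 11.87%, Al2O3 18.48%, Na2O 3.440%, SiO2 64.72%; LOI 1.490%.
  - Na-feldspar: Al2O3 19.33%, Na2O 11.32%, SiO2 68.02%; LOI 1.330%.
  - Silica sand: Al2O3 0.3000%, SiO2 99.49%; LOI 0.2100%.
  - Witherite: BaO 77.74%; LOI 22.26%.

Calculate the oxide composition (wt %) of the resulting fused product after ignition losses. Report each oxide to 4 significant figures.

Glass mass = 1337 g (batch 1444 − LOI 107.3).
Composition: K2O 0.2110%, SrO 2.560%, Al2O3 2.610%, BaO 8.633%, Na2O 4.519%, SiO2 81.47%

In-progress results are printed (rounded to four significant figures) at each printed step; all arithmetic maintains full precision through every step; each reported value is rounded once only; derived quantities are carried starting from the weights for 1337 g of glass at full precision (the totals, net glass mass, ignition loss, the six compositions, yield), precisely as stated by problem or answer.
What the batch supplies per oxide:
  K2O: 23.77·0.1187 = 2.821 g
  SrO: 48.59·0.7044 = 34.23 g
  Al2O3: 23.77·0.1848 + 142.6·0.1933 + 982.0·0.003000 = 34.90 g
  BaO: 148.5·0.7774 = 115.4 g
  Na2O: 99.00·0.4390 + 23.77·0.03440 + 142.6·0.1132 = 60.42 g
  SiO2: 23.77·0.6472 + 142.6·0.6802 + 982.0·0.9949 = 1089 g
LOI: 99.00·0.5610 + 48.59·0.2956 + 23.77·0.01490 + 142.6·0.01330 + 982.0·0.002100 + 148.5·0.2226 = 107.3 g
batch − LOI leaves glass = 1444 − 107.3 = 1337 g (matching Σ of the oxides)
percent by weight: oxide/glass ×100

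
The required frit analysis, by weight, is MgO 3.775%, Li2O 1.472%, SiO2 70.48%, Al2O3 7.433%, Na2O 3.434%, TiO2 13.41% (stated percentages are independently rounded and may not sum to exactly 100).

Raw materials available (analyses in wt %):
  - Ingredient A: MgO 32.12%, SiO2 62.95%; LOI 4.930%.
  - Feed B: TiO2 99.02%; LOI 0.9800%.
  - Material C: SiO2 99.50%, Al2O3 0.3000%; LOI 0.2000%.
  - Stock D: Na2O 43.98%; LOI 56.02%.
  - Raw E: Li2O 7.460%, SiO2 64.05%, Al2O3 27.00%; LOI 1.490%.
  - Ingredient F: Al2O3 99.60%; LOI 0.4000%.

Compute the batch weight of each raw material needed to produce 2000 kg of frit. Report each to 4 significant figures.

Each numeric step keeps full precision at each step; values along the way are shown rounded off to 4 significant digits as written — every reported figure takes exactly one rounding; derived quantities, including LOI, glass mass, yield, six oxide percentages, totals, are rebuilt from the weighed amounts on 2000 kg of glass in full float precision as they appear in the problem or the answer.
The oxide mass targets at 2000 kg frit:
  MgO: 3.775% × 2000 = 75.50 kg
  Li2O: 1.472% × 2000 = 29.44 kg
  SiO2: 70.48% × 2000 = 1410 kg
  Al2O3: 7.433% × 2000 = 148.7 kg
  Na2O: 3.434% × 2000 = 68.68 kg
  TiO2: 13.41% × 2000 = 268.2 kg
Sums-versus-targets review working from each reported weight, for the quoted basis mass (each sum matches its target mass up to rounding of the answer):
  MgO: 235.1·0.3212 = 75.51 kg (target 75.50 kg)
  Li2O: 394.6·0.07460 = 29.44 kg (target 29.44 kg)
  SiO2: 235.1·0.6295 + 1014·0.9950 + 394.6·0.6405 = 1410 kg (target 1410 kg)
  Al2O3: 1014·0.003000 + 394.6·0.2700 + 39.22·0.9960 = 148.6 kg (target 148.7 kg)
  Na2O: 156.2·0.4398 = 68.70 kg (target 68.68 kg)
  TiO2: 270.9·0.9902 = 268.2 kg (target 268.2 kg)
Glass-mass bookkeeping: the batch minus its LOI: 2000 kg (summing oxide targets gives 2000 kg; basis as stated: 2000 kg — deltas are rounding alone).
Total batch = Σ batch = 2110 kg; Σ batch·LOI gives LOI loss = 109.8 kg; glass ÷ batch gives a yield of 94.80%.

Batch per 2000 kg frit:
  Ingredient A: 235.1 kg
  Feed B: 270.9 kg
  Material C: 1014 kg
  Stock D: 156.2 kg
  Raw E: 394.6 kg
  Ingredient F: 39.22 kg
Total batch = 2110 kg; LOI loss = 109.8 kg; yield = 94.80%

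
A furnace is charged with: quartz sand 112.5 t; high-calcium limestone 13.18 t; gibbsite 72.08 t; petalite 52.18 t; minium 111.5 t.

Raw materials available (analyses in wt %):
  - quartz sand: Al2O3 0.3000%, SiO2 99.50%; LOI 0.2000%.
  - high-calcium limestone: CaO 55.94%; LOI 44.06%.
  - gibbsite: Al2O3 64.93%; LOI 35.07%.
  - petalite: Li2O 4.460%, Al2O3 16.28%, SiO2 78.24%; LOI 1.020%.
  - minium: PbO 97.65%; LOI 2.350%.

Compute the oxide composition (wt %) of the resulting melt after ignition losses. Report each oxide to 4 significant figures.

In-progress results appear (rounded to four significant digits) across the worked steps. All arithmetic runs at full float precision all the way through; every reported value is rounded once only — derived quantities (the totals, LOI, the yield, glass mass, five oxide percentages) are computed at exact precision from the batch weights per 327.0 t of glass as given in the problem or the answer.
Per-oxide mass from batch:
  CaO: 13.18·0.5594 = 7.373 t
  Li2O: 52.18·0.04460 = 2.327 t
  PbO: 111.5·0.9765 = 108.9 t
  Al2O3: 112.5·0.003000 + 72.08·0.6493 + 52.18·0.1628 = 55.63 t
  SiO2: 112.5·0.9950 + 52.18·0.7824 = 152.8 t
LOI: 112.5·0.002000 + 13.18·0.4406 + 72.08·0.3507 + 52.18·0.01020 + 111.5·0.02350 = 34.46 t
Resulting glass, batch − LOI: 361.4 − 34.46 = 327.0 t (= the summed oxide contributions)
wt %: oxide over glass, times 100

Glass mass = 327.0 t (batch 361.4 − LOI 34.46).
Composition: CaO 2.255%, Li2O 0.7117%, PbO 33.30%, Al2O3 17.01%, SiO2 46.72%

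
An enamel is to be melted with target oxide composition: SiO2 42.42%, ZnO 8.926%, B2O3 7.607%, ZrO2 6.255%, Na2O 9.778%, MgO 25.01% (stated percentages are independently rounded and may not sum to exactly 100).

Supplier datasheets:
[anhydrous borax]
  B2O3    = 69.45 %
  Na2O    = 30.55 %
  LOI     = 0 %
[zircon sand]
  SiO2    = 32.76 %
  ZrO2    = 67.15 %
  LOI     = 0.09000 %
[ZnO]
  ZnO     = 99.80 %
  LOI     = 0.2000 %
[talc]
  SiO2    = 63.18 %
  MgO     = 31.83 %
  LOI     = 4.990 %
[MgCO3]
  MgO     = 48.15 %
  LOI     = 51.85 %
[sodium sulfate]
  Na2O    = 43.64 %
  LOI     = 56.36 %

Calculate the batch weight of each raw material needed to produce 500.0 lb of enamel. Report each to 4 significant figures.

Each numeric step carries full float precision at every stage; values along the way are printed (rounded to 4 significant figures) within the worked lines. A single rounding completes each reported value. All derived quantities, including glass mass, totals, six oxide percentages, LOI, yield, are re-derived from the batch weights per 500.0 lb of glass at full float precision, exactly as printed in the problem or the answer.
Target oxide masses per 500.0 lb enamel:
  SiO2: 42.42% × 500.0 = 212.1 lb
  ZnO: 8.926% × 500.0 = 44.63 lb
  B2O3: 7.607% × 500.0 = 38.03 lb
  ZrO2: 6.255% × 500.0 = 31.28 lb
  Na2O: 9.778% × 500.0 = 48.89 lb
  MgO: 25.01% × 500.0 = 125.0 lb
Oxide-by-oxide audit given the weights on record, relative to the basis at hand (each sum matches its target mass inside rounding margins):
  SiO2: 46.57·0.3276 + 311.6·0.6318 = 212.1 lb (target 212.1 lb)
  ZnO: 44.72·0.9980 = 44.63 lb (target 44.63 lb)
  B2O3: 54.77·0.6945 = 38.04 lb (target 38.03 lb)
  ZrO2: 46.57·0.6715 = 31.27 lb (target 31.28 lb)
  Na2O: 54.77·0.3055 + 73.69·0.4364 = 48.89 lb (target 48.89 lb)
  MgO: 311.6·0.3183 + 53.75·0.4815 = 125.1 lb (target 125.0 lb)
Glass mass check: whole batch net of LOI = 500.0 lb (the targets, summed, come to 500.0 lb; with the basis standing at 500.0 lb — rounding explains the deltas).
Summing the batch: Σ batch = 585.1 lb; ignition loss, Σ(batch × LOI) = 85.08 lb; yield, glass over the total, = 85.46%.

Batch per 500.0 lb enamel:
  anhydrous borax: 54.77 lb
  zircon sand: 46.57 lb
  ZnO: 44.72 lb
  talc: 311.6 lb
  MgCO3: 53.75 lb
  sodium sulfate: 73.69 lb
Total batch = 585.1 lb; LOI loss = 85.08 lb; yield = 85.46%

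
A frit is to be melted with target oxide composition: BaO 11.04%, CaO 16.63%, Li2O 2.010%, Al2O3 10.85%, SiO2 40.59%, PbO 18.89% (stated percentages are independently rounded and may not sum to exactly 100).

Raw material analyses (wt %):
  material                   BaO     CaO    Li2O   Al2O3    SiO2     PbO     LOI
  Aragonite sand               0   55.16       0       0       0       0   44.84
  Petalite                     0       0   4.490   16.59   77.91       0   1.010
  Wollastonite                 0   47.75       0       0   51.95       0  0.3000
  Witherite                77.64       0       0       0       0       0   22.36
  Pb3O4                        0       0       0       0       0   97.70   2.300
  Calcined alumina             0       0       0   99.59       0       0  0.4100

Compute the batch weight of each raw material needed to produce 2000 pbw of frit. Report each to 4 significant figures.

Intermediates are printed, with 4-significant-figure rounding, at each printed step — exact precision is carried at each step — a single rounding finalizes each reported number; derived quantities (LOI, totals, net glass mass, yield, the six compositions) are computed starting from the weights at 2000 pbw of glass in exact precision as they appear in the problem or answer text.
The oxide mass targets at 2000 pbw frit:
  BaO: 11.04% × 2000 = 220.8 pbw
  CaO: 16.63% × 2000 = 332.6 pbw
  Li2O: 2.010% × 2000 = 40.20 pbw
  Al2O3: 10.85% × 2000 = 217.0 pbw
  SiO2: 40.59% × 2000 = 811.8 pbw
  PbO: 18.89% × 2000 = 377.8 pbw
A balance pass over the oxides, given the weights on record, for the quoted basis mass (delivered sums recover each target within answer rounding):
  BaO: 284.4·0.7764 = 220.8 pbw (target 220.8 pbw)
  CaO: 412.6·0.5516 + 219.9·0.4775 = 332.6 pbw (target 332.6 pbw)
  Li2O: 895.3·0.04490 = 40.20 pbw (target 40.20 pbw)
  Al2O3: 895.3·0.1659 + 68.75·0.9959 = 217.0 pbw (target 217.0 pbw)
  SiO2: 895.3·0.7791 + 219.9·0.5195 = 811.8 pbw (target 811.8 pbw)
  PbO: 386.7·0.9770 = 377.8 pbw (target 377.8 pbw)
Glass-mass bookkeeping: net batch after ignition = 2000 pbw (oxide target masses add up to 2000 pbw; versus the stated basis of 2000 pbw — gaps are rounding artifacts).
Total batch = Σ batch = 2268 pbw; LOI loss = Σ batch·LOI = 267.5 pbw; the yield ratio, glass ÷ batch: 88.20%.

Batch per 2000 pbw frit:
  Aragonite sand: 412.6 pbw
  Petalite: 895.3 pbw
  Wollastonite: 219.9 pbw
  Witherite: 284.4 pbw
  Pb3O4: 386.7 pbw
  Calcined alumina: 68.75 pbw
Total batch = 2268 pbw; LOI loss = 267.5 pbw; yield = 88.20%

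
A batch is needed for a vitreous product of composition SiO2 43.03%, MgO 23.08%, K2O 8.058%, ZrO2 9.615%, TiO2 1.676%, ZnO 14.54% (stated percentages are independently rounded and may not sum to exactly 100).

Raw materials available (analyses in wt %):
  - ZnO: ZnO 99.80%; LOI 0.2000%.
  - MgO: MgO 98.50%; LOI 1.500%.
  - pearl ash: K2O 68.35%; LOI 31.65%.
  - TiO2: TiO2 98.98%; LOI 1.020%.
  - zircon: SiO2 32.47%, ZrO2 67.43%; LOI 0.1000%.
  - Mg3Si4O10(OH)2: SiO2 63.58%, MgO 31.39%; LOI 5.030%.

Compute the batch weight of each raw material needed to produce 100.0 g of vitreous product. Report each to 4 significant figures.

Batch per 100.0 g vitreous product:
  ZnO: 14.57 g
  MgO: 4.184 g
  pearl ash: 11.79 g
  TiO2: 1.693 g
  zircon: 14.26 g
  Mg3Si4O10(OH)2: 60.40 g
Total batch = 106.9 g; LOI loss = 6.893 g; yield = 93.55%

Working values are shown (rounded to 4 significant digits) as written. All arithmetic keeps full precision at each step — each reported figure sees exactly one rounding; derived quantities, which include LOI, totals, the yield, the six compositions, glass mass, are re-derived in full precision, as written in question or answer, using the weight values at 100.0 g of glass.
The oxide mass targets at 100.0 g vitreous product:
  SiO2: 43.03% × 100.0 = 43.03 g
  MgO: 23.08% × 100.0 = 23.08 g
  K2O: 8.058% × 100.0 = 8.058 g
  ZrO2: 9.615% × 100.0 = 9.615 g
  TiO2: 1.676% × 100.0 = 1.676 g
  ZnO: 14.54% × 100.0 = 14.54 g
Checking each oxide sum from the weights as reported, per the basis as stated (delivered sums recover each target up to rounding of the answer):
  SiO2: 14.26·0.3247 + 60.40·0.6358 = 43.03 g (target 43.03 g)
  MgO: 4.184·0.9850 + 60.40·0.3139 = 23.08 g (target 23.08 g)
  K2O: 11.79·0.6835 = 8.058 g (target 8.058 g)
  ZrO2: 14.26·0.6743 = 9.616 g (target 9.615 g)
  TiO2: 1.693·0.9898 = 1.676 g (target 1.676 g)
  ZnO: 14.57·0.9980 = 14.54 g (target 14.54 g)
Glass-mass sanity pass: batch total minus LOI = 100.0 g (targets for the oxides total 100.0 g; the stated basis being 100.0 g — gaps are rounding artifacts).
Whole-batch sum: Σ batch = 106.9 g; LOI loss = Σ batch·LOI = 6.893 g; glass ÷ batch gives a yield of 93.55%.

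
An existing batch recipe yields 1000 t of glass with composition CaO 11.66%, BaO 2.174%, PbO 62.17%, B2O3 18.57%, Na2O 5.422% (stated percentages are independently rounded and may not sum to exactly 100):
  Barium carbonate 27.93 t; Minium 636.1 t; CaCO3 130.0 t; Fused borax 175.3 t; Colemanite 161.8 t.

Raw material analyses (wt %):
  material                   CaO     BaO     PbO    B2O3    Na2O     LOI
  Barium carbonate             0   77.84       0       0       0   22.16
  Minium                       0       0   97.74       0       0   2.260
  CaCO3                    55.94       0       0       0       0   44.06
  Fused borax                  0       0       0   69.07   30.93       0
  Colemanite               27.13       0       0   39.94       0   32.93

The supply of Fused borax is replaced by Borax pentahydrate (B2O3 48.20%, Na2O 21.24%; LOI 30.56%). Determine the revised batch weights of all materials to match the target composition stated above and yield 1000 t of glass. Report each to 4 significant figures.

Every computation keeps full float precision at all times — intermediates are displayed rounded off to 4 significant figures across the worked steps; each reported result receives exactly one rounding. Derived quantities are recomputed starting from the weights per 1000 t of glass at full precision (LOI, net glass mass, totals, yield, the five compositions) as quoted within the problem or the answer.
Per-oxide target masses for 1000 t glass:
  CaO: 11.66% × 1000 = 116.6 t
  BaO: 2.174% × 1000 = 21.74 t
  PbO: 62.17% × 1000 = 621.7 t
  B2O3: 18.57% × 1000 = 185.7 t
  Na2O: 5.422% × 1000 = 54.22 t
Per-oxide balance check applying the batch weights above, per the basis as stated (summed amounts equal target values given rounding of the digits):
  CaO: 132.4·0.5594 + 156.9·0.2713 = 116.6 t (target 116.6 t)
  BaO: 27.93·0.7784 = 21.74 t (target 21.74 t)
  PbO: 636.1·0.9774 = 621.7 t (target 621.7 t)
  B2O3: 255.3·0.4820 + 156.9·0.3994 = 185.7 t (target 185.7 t)
  Na2O: 255.3·0.2124 = 54.23 t (target 54.22 t)
Glass mass check: net batch after ignition = 1000 t (the targets, summed, come to 1000 t; versus the stated basis of 1000 t — rounding explains the deltas).
Batch total: Σ batch = 1209 t; the LOI term Σ batch·LOI equals 208.6 t; glass ÷ batch gives a yield of 82.74%.

Revised batch per 1000 t glass:
  Barium carbonate: 27.93 t
  Minium: 636.1 t
  CaCO3: 132.4 t
  Borax pentahydrate: 255.3 t
  Colemanite: 156.9 t
Total batch = 1209 t; LOI loss = 208.6 t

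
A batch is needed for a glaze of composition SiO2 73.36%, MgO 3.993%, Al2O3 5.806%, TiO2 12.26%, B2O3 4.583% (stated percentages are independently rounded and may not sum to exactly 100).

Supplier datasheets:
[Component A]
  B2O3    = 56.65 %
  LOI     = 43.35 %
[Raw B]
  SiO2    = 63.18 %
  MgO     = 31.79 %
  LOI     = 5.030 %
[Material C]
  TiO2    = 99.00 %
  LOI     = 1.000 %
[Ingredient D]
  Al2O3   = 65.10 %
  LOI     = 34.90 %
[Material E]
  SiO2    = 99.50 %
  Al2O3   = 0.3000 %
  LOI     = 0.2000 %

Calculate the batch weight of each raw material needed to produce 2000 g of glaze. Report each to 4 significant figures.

All internal work holds full float precision at every stage. Working values appear rounded to 4 significant digits within the worked lines; each reported result receives exactly one rounding; derived quantities, which include totals, net glass mass, ignition loss, the five compositions, yield, are computed at exact precision, as given in either problem or answer, from the weighed amounts per 2000 g of glass.
The oxide mass targets at 2000 g glaze:
  SiO2: 73.36% × 2000 = 1467 g
  MgO: 3.993% × 2000 = 79.86 g
  Al2O3: 5.806% × 2000 = 116.1 g
  TiO2: 12.26% × 2000 = 245.2 g
  B2O3: 4.583% × 2000 = 91.66 g
A balance pass over the oxides, given the weights on record, per the basis as stated (target by target, the sums agree exact up to rounding of places):
  SiO2: 251.2·0.6318 + 1315·0.9950 = 1467 g (target 1467 g)
  MgO: 251.2·0.3179 = 79.86 g (target 79.86 g)
  Al2O3: 172.3·0.6510 + 1315·0.003000 = 116.1 g (target 116.1 g)
  TiO2: 247.7·0.9900 = 245.2 g (target 245.2 g)
  B2O3: 161.8·0.5665 = 91.66 g (target 91.66 g)
Glass-mass closure: batch Σ − ignition loss = 2000 g (the targets, summed, come to 2000 g; stated basis 2000 g — a pure rounding effect).
Adding the batch up: Σ batch = 2148 g; Σ batch·LOI gives LOI loss = 148.0 g; yield, glass over the total, = 93.11%.

Batch per 2000 g glaze:
  Component A: 161.8 g
  Raw B: 251.2 g
  Material C: 247.7 g
  Ingredient D: 172.3 g
  Material E: 1315 g
Total batch = 2148 g; LOI loss = 148.0 g; yield = 93.11%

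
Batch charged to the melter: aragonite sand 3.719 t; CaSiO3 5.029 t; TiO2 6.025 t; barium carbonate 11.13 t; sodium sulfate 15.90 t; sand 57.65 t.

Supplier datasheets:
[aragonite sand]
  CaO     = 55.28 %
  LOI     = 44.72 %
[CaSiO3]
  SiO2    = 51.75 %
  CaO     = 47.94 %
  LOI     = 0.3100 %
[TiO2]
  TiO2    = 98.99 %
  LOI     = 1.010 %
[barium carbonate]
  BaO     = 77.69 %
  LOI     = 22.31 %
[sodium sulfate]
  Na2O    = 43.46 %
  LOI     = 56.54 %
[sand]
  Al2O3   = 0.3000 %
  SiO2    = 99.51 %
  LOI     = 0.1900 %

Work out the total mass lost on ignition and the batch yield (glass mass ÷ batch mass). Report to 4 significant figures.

LOI loss = 13.32 t; glass = 86.13 t; yield = 86.60%

Each numeric step runs at full precision through the solve. Mid-chain values are printed rounded to four significant figures in the printout — each reported result is rounded a single time — the derived quantities, including six oxide percentages, the totals, glass mass, ignition loss, yield, are carried starting from the weights at 86.13 t of glass at exact precision exactly as shown in problem or answer.
Loss on ignition, line by line:
  aragonite sand: 3.719 × 0.4472 = 1.663 t
  CaSiO3: 5.029 × 0.003100 = 0.01559 t
  TiO2: 6.025 × 0.01010 = 0.06085 t
  barium carbonate: 11.13 × 0.2231 = 2.483 t
  sodium sulfate: 15.90 × 0.5654 = 8.990 t
  sand: 57.65 × 0.001900 = 0.1095 t
Total LOI = 13.32 t
Glass = batch − LOI = 99.45 − 13.32 = 86.13 t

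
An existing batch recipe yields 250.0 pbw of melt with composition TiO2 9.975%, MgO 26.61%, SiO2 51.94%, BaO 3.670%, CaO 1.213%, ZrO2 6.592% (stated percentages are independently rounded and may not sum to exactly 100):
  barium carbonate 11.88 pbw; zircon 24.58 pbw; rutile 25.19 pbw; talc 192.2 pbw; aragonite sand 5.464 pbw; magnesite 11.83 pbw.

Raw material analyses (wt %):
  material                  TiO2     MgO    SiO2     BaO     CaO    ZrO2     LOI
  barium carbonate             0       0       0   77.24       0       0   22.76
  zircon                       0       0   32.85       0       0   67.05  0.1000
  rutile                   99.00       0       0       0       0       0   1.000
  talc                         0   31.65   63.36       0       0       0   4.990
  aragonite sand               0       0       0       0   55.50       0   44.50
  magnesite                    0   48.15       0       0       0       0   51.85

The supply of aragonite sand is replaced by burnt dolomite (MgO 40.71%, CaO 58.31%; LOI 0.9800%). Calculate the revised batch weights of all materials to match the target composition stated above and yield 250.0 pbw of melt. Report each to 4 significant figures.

Revised batch per 250.0 pbw melt:
  barium carbonate: 11.88 pbw
  zircon: 24.58 pbw
  rutile: 25.19 pbw
  talc: 192.2 pbw
  burnt dolomite: 5.201 pbw
  magnesite: 7.430 pbw
Total batch = 266.5 pbw; LOI loss = 16.47 pbw

The working math runs at full float precision end to end; the intermediate values are shown, with 4-significant-digit rounding, at each printed step — each reported figure carries a single rounding; derived quantities (six oxide percentages, LOI, the totals, the yield, glass mass) are computed at full precision from the batch weights at 250.0 pbw of glass, as they appear in problem or answer.
Oxide mass targets, per 250.0 pbw melt:
  TiO2: 9.975% × 250.0 = 24.94 pbw
  MgO: 26.61% × 250.0 = 66.53 pbw
  SiO2: 51.94% × 250.0 = 129.8 pbw
  BaO: 3.670% × 250.0 = 9.175 pbw
  CaO: 1.213% × 250.0 = 3.032 pbw
  ZrO2: 6.592% × 250.0 = 16.48 pbw
A balance pass over the oxides, applying the batch weights above, relative to the basis at hand (sums match the target masses given rounding of the digits):
  TiO2: 25.19·0.9900 = 24.94 pbw (target 24.94 pbw)
  MgO: 192.2·0.3165 + 5.201·0.4071 + 7.430·0.4815 = 66.53 pbw (target 66.53 pbw)
  SiO2: 24.58·0.3285 + 192.2·0.6336 = 129.9 pbw (target 129.8 pbw)
  BaO: 11.88·0.7724 = 9.176 pbw (target 9.175 pbw)
  CaO: 5.201·0.5831 = 3.033 pbw (target 3.032 pbw)
  ZrO2: 24.58·0.6705 = 16.48 pbw (target 16.48 pbw)
Mass balance on the glass: total charge less LOI = 250.0 pbw (the targets, summed, come to 250.0 pbw; versus the stated basis of 250.0 pbw — a pure rounding effect).
Whole-batch sum: Σ batch = 266.5 pbw; LOI removed, Σ of batch·LOI: 16.47 pbw; yield: glass divided by total = 93.82%.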